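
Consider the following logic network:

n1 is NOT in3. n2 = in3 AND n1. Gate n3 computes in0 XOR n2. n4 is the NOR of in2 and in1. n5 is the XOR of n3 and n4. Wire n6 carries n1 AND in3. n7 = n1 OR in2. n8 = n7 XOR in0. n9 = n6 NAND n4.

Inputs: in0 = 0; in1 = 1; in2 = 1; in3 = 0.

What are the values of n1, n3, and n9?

n1 = 1  n3 = 0  n9 = 1

n1 = NOT in3 = NOT 0 = 1
n2 = in3 AND n1 = 0 AND 1 = 0
n3 = in0 XOR n2 = 0 XOR 0 = 0
n4 = in2 NOR in1 = 1 NOR 1 = 0
n6 = n1 AND in3 = 1 AND 0 = 0
n9 = n6 NAND n4 = 0 NAND 0 = 1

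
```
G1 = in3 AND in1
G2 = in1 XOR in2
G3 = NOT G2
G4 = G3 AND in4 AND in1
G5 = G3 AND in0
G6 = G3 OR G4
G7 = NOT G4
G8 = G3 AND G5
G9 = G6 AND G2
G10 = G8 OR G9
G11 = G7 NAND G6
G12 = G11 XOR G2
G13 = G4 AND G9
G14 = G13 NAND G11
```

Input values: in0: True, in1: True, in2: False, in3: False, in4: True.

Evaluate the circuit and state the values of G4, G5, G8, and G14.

G4 = False  G5 = False  G8 = False  G14 = True

G2 = in1 XOR in2 = True XOR False = True
G3 = NOT G2 = NOT True = False
G4 = G3 AND in4 AND in1 = False AND True AND True = False
G5 = G3 AND in0 = False AND True = False
G6 = G3 OR G4 = False OR False = False
G7 = NOT G4 = NOT False = True
G8 = G3 AND G5 = False AND False = False
G9 = G6 AND G2 = False AND True = False
G11 = G7 NAND G6 = True NAND False = True
G13 = G4 AND G9 = False AND False = False
G14 = G13 NAND G11 = False NAND True = True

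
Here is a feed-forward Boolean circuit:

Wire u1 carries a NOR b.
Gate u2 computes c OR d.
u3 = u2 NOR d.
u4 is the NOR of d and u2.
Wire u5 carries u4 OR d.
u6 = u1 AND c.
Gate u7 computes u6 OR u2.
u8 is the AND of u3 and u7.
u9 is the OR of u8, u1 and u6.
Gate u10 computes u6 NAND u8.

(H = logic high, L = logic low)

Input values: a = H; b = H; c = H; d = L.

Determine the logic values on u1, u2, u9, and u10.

u1 = a NOR b = H NOR H = L
u2 = c OR d = H OR L = H
u3 = u2 NOR d = H NOR L = L
u6 = u1 AND c = L AND H = L
u7 = u6 OR u2 = L OR H = H
u8 = u3 AND u7 = L AND H = L
u9 = u8 OR u1 OR u6 = L OR L OR L = L
u10 = u6 NAND u8 = L NAND L = H

u1 = L  u2 = H  u9 = L  u10 = H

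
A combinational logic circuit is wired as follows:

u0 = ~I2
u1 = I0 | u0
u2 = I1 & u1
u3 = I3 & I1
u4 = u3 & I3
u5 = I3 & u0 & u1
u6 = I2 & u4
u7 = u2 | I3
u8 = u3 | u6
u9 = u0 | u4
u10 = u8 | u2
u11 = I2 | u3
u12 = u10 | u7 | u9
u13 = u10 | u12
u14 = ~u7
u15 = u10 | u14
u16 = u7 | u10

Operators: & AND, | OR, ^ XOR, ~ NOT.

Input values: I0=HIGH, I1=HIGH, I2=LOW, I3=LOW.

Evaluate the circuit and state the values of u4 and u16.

u0 = NOT I2 = NOT LOW = HIGH
u1 = I0 OR u0 = HIGH OR HIGH = HIGH
u2 = I1 AND u1 = HIGH AND HIGH = HIGH
u3 = I3 AND I1 = LOW AND HIGH = LOW
u4 = u3 AND I3 = LOW AND LOW = LOW
u6 = I2 AND u4 = LOW AND LOW = LOW
u7 = u2 OR I3 = HIGH OR LOW = HIGH
u8 = u3 OR u6 = LOW OR LOW = LOW
u10 = u8 OR u2 = LOW OR HIGH = HIGH
u16 = u7 OR u10 = HIGH OR HIGH = HIGH

u4 = LOW, u16 = HIGH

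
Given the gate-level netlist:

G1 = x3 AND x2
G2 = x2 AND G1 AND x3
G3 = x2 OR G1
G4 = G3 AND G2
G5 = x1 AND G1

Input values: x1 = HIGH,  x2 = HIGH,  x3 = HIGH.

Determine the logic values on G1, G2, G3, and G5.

G1 = x3 AND x2 = HIGH AND HIGH = HIGH
G2 = x2 AND G1 AND x3 = HIGH AND HIGH AND HIGH = HIGH
G3 = x2 OR G1 = HIGH OR HIGH = HIGH
G5 = x1 AND G1 = HIGH AND HIGH = HIGH

G1 = HIGH, G2 = HIGH, G3 = HIGH, G5 = HIGH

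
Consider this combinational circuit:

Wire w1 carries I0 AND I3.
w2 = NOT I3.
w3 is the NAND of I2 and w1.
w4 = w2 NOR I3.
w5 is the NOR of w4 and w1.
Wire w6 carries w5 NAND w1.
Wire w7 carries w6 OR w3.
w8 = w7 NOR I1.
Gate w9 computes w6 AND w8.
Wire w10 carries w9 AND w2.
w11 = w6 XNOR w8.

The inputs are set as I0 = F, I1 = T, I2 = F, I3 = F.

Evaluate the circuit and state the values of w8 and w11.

w8 = F; w11 = F

w1 = I0 AND I3 = F AND F = F
w2 = NOT I3 = NOT F = T
w3 = I2 NAND w1 = F NAND F = T
w4 = w2 NOR I3 = T NOR F = F
w5 = w4 NOR w1 = F NOR F = T
w6 = w5 NAND w1 = T NAND F = T
w7 = w6 OR w3 = T OR T = T
w8 = w7 NOR I1 = T NOR T = F
w11 = w6 XNOR w8 = T XNOR F = F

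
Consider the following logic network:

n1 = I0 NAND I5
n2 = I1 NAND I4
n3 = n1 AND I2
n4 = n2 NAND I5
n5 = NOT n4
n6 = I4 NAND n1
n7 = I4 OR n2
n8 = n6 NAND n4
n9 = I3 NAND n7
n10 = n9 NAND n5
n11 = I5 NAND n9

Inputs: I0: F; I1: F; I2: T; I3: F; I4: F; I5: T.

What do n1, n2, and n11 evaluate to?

n1 = T, n2 = T, n11 = F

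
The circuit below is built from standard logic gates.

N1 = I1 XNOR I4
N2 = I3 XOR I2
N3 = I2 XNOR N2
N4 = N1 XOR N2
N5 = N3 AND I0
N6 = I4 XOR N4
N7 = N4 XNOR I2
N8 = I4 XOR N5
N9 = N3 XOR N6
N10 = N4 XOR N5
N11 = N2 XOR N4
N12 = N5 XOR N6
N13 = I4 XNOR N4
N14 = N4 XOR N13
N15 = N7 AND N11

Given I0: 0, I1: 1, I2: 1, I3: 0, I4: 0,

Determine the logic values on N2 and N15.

N1 = I1 XNOR I4 = 1 XNOR 0 = 0
N2 = I3 XOR I2 = 0 XOR 1 = 1
N4 = N1 XOR N2 = 0 XOR 1 = 1
N7 = N4 XNOR I2 = 1 XNOR 1 = 1
N11 = N2 XOR N4 = 1 XOR 1 = 0
N15 = N7 AND N11 = 1 AND 0 = 0

N2 = 1; N15 = 0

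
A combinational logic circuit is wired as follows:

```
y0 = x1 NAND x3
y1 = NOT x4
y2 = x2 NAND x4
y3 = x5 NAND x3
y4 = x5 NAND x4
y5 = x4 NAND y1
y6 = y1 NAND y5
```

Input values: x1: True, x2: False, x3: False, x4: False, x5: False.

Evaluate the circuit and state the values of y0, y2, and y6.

y0 = True; y2 = True; y6 = False

y0 = x1 NAND x3 = True NAND False = True
y1 = NOT x4 = NOT False = True
y2 = x2 NAND x4 = False NAND False = True
y5 = x4 NAND y1 = False NAND True = True
y6 = y1 NAND y5 = True NAND True = False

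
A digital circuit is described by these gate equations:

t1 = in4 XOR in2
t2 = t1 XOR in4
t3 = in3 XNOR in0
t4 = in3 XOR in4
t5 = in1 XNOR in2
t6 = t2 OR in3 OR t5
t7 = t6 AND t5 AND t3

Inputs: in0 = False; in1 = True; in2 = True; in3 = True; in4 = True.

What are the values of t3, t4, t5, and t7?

t1 = in4 XOR in2 = True XOR True = False
t2 = t1 XOR in4 = False XOR True = True
t3 = in3 XNOR in0 = True XNOR False = False
t4 = in3 XOR in4 = True XOR True = False
t5 = in1 XNOR in2 = True XNOR True = True
t6 = t2 OR in3 OR t5 = True OR True OR True = True
t7 = t6 AND t5 AND t3 = True AND True AND False = False

t3 = False, t4 = False, t5 = True, t7 = False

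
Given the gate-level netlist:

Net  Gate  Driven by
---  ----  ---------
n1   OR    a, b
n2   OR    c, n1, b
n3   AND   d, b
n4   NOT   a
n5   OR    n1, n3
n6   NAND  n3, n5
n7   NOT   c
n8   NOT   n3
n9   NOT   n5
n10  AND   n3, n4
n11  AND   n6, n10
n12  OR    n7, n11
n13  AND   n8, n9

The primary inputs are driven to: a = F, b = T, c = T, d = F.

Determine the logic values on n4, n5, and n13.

n1 = a OR b = F OR T = T
n3 = d AND b = F AND T = F
n4 = NOT a = NOT F = T
n5 = n1 OR n3 = T OR F = T
n8 = NOT n3 = NOT F = T
n9 = NOT n5 = NOT T = F
n13 = n8 AND n9 = T AND F = F

n4 = T, n5 = T, n13 = F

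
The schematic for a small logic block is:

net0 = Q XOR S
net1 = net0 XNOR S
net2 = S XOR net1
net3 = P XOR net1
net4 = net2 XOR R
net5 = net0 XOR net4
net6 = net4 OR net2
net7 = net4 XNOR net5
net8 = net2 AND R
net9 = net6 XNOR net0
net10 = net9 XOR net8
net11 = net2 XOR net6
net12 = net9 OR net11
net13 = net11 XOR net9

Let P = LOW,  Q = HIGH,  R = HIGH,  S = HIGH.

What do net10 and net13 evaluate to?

net0 = Q XOR S = HIGH XOR HIGH = LOW
net1 = net0 XNOR S = LOW XNOR HIGH = LOW
net2 = S XOR net1 = HIGH XOR LOW = HIGH
net4 = net2 XOR R = HIGH XOR HIGH = LOW
net6 = net4 OR net2 = LOW OR HIGH = HIGH
net8 = net2 AND R = HIGH AND HIGH = HIGH
net9 = net6 XNOR net0 = HIGH XNOR LOW = LOW
net10 = net9 XOR net8 = LOW XOR HIGH = HIGH
net11 = net2 XOR net6 = HIGH XOR HIGH = LOW
net13 = net11 XOR net9 = LOW XOR LOW = LOW

net10 = HIGH, net13 = LOW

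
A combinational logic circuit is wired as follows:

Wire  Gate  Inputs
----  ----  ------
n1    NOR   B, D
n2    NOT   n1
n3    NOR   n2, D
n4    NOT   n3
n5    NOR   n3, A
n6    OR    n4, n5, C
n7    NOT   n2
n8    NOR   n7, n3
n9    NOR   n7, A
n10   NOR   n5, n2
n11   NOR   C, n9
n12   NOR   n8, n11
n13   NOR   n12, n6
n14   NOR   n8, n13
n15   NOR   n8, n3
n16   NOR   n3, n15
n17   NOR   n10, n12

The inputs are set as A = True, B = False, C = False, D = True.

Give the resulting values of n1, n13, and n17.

n1 = B NOR D = False NOR True = False
n2 = NOT n1 = NOT False = True
n3 = n2 NOR D = True NOR True = False
n4 = NOT n3 = NOT False = True
n5 = n3 NOR A = False NOR True = False
n6 = n4 OR n5 OR C = True OR False OR False = True
n7 = NOT n2 = NOT True = False
n8 = n7 NOR n3 = False NOR False = True
n9 = n7 NOR A = False NOR True = False
n10 = n5 NOR n2 = False NOR True = False
n11 = C NOR n9 = False NOR False = True
n12 = n8 NOR n11 = True NOR True = False
n13 = n12 NOR n6 = False NOR True = False
n17 = n10 NOR n12 = False NOR False = True

n1 = False, n13 = False, n17 = True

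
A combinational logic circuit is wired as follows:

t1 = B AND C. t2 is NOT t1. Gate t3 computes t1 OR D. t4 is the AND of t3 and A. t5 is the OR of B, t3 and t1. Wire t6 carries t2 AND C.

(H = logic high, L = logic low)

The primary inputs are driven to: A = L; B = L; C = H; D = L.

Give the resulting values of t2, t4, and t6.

t1 = B AND C = L AND H = L
t2 = NOT t1 = NOT L = H
t3 = t1 OR D = L OR L = L
t4 = t3 AND A = L AND L = L
t6 = t2 AND C = H AND H = H

t2 = H, t4 = L, t6 = H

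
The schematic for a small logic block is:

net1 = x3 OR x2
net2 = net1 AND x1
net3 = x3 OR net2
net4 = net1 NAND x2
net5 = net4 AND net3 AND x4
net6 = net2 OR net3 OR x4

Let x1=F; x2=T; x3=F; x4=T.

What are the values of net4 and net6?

net1 = x3 OR x2 = F OR T = T
net2 = net1 AND x1 = T AND F = F
net3 = x3 OR net2 = F OR F = F
net4 = net1 NAND x2 = T NAND T = F
net6 = net2 OR net3 OR x4 = F OR F OR T = T

net4 = F, net6 = T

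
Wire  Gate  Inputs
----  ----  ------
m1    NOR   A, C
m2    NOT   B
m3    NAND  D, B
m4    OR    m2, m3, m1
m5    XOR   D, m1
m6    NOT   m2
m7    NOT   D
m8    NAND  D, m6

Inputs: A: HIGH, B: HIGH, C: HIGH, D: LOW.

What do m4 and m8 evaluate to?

m1 = A NOR C = HIGH NOR HIGH = LOW
m2 = NOT B = NOT HIGH = LOW
m3 = D NAND B = LOW NAND HIGH = HIGH
m4 = m2 OR m3 OR m1 = LOW OR HIGH OR LOW = HIGH
m6 = NOT m2 = NOT LOW = HIGH
m8 = D NAND m6 = LOW NAND HIGH = HIGH

m4 = HIGH, m8 = HIGH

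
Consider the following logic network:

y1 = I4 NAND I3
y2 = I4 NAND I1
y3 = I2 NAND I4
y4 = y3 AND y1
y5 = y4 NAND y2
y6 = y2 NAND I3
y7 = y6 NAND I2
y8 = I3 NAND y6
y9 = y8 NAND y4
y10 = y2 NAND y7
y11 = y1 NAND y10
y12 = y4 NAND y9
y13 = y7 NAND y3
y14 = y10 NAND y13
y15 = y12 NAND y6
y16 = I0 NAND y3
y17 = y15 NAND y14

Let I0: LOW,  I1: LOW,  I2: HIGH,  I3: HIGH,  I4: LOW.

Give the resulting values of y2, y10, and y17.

y1 = I4 NAND I3 = LOW NAND HIGH = HIGH
y2 = I4 NAND I1 = LOW NAND LOW = HIGH
y3 = I2 NAND I4 = HIGH NAND LOW = HIGH
y4 = y3 AND y1 = HIGH AND HIGH = HIGH
y6 = y2 NAND I3 = HIGH NAND HIGH = LOW
y7 = y6 NAND I2 = LOW NAND HIGH = HIGH
y8 = I3 NAND y6 = HIGH NAND LOW = HIGH
y9 = y8 NAND y4 = HIGH NAND HIGH = LOW
y10 = y2 NAND y7 = HIGH NAND HIGH = LOW
y12 = y4 NAND y9 = HIGH NAND LOW = HIGH
y13 = y7 NAND y3 = HIGH NAND HIGH = LOW
y14 = y10 NAND y13 = LOW NAND LOW = HIGH
y15 = y12 NAND y6 = HIGH NAND LOW = HIGH
y17 = y15 NAND y14 = HIGH NAND HIGH = LOW

y2 = HIGH, y10 = LOW, y17 = LOW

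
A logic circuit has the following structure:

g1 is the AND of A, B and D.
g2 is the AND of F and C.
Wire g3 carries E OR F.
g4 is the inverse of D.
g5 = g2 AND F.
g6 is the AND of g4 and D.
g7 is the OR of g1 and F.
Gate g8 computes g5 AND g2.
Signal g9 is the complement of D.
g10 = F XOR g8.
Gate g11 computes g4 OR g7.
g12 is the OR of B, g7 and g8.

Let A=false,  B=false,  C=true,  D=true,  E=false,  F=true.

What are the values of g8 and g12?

g8 = true, g12 = true

g1 = A AND B AND D = false AND false AND true = false
g2 = F AND C = true AND true = true
g5 = g2 AND F = true AND true = true
g7 = g1 OR F = false OR true = true
g8 = g5 AND g2 = true AND true = true
g12 = B OR g7 OR g8 = false OR true OR true = true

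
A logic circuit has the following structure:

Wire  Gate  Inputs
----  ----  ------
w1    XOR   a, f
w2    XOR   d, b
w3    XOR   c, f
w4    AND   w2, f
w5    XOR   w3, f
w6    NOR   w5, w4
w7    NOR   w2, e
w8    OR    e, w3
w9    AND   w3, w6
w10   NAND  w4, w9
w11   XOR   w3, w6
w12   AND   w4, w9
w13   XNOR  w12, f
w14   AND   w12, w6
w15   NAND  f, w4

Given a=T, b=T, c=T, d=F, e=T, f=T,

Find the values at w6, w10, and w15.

w2 = d XOR b = F XOR T = T
w3 = c XOR f = T XOR T = F
w4 = w2 AND f = T AND T = T
w5 = w3 XOR f = F XOR T = T
w6 = w5 NOR w4 = T NOR T = F
w9 = w3 AND w6 = F AND F = F
w10 = w4 NAND w9 = T NAND F = T
w15 = f NAND w4 = T NAND T = F

w6 = F, w10 = T, w15 = F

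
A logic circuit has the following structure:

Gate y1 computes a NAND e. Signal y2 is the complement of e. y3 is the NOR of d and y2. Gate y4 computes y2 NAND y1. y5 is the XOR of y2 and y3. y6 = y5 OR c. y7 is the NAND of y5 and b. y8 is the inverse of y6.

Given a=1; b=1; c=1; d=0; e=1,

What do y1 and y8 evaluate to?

y1 = 0  y8 = 0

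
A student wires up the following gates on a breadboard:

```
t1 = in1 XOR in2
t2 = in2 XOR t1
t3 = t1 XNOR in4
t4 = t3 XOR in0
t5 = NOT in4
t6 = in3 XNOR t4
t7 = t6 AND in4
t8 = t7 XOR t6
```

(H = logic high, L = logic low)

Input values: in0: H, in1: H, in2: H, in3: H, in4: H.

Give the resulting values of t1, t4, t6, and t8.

t1 = in1 XOR in2 = H XOR H = L
t3 = t1 XNOR in4 = L XNOR H = L
t4 = t3 XOR in0 = L XOR H = H
t6 = in3 XNOR t4 = H XNOR H = H
t7 = t6 AND in4 = H AND H = H
t8 = t7 XOR t6 = H XOR H = L

t1 = L, t4 = H, t6 = H, t8 = L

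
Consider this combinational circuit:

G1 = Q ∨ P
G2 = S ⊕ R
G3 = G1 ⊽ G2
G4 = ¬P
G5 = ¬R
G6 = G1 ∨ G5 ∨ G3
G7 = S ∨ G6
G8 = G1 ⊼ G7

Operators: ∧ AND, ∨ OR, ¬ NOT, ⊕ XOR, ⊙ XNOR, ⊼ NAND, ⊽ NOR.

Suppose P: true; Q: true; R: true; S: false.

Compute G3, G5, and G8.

G3 = false  G5 = false  G8 = false

G1 = Q OR P = true OR true = true
G2 = S XOR R = false XOR true = true
G3 = G1 NOR G2 = true NOR true = false
G5 = NOT R = NOT true = false
G6 = G1 OR G5 OR G3 = true OR false OR false = true
G7 = S OR G6 = false OR true = true
G8 = G1 NAND G7 = true NAND true = false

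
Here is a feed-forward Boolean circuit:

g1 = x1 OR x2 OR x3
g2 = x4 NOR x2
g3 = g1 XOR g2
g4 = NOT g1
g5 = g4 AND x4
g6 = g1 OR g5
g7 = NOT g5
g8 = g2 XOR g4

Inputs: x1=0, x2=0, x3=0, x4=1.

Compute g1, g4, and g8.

g1 = x1 OR x2 OR x3 = 0 OR 0 OR 0 = 0
g2 = x4 NOR x2 = 1 NOR 0 = 0
g4 = NOT g1 = NOT 0 = 1
g8 = g2 XOR g4 = 0 XOR 1 = 1

g1 = 0, g4 = 1, g8 = 1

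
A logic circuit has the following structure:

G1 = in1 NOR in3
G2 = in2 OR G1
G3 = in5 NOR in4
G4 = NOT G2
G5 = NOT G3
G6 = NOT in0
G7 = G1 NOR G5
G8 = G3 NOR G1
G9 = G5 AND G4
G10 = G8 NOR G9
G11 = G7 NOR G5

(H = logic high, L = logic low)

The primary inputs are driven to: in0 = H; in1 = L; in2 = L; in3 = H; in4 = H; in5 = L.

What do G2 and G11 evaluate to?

G1 = in1 NOR in3 = L NOR H = L
G2 = in2 OR G1 = L OR L = L
G3 = in5 NOR in4 = L NOR H = L
G5 = NOT G3 = NOT L = H
G7 = G1 NOR G5 = L NOR H = L
G11 = G7 NOR G5 = L NOR H = L

G2 = L, G11 = L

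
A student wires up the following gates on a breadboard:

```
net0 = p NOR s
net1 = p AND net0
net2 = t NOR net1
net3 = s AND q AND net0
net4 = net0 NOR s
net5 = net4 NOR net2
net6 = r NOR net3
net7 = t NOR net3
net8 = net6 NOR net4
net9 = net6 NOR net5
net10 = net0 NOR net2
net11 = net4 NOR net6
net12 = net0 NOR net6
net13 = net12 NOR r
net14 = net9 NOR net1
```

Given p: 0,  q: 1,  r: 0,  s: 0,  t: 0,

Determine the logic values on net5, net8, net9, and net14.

net5 = 0  net8 = 0  net9 = 0  net14 = 1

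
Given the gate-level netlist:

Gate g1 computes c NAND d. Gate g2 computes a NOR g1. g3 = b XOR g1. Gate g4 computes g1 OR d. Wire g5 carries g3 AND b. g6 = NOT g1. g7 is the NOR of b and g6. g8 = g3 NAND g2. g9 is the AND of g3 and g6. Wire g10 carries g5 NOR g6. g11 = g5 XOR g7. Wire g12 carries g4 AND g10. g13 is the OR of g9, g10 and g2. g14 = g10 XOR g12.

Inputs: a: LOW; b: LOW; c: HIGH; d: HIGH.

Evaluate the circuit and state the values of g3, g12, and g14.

g3 = LOW, g12 = LOW, g14 = LOW

g1 = c NAND d = HIGH NAND HIGH = LOW
g3 = b XOR g1 = LOW XOR LOW = LOW
g4 = g1 OR d = LOW OR HIGH = HIGH
g5 = g3 AND b = LOW AND LOW = LOW
g6 = NOT g1 = NOT LOW = HIGH
g10 = g5 NOR g6 = LOW NOR HIGH = LOW
g12 = g4 AND g10 = HIGH AND LOW = LOW
g14 = g10 XOR g12 = LOW XOR LOW = LOW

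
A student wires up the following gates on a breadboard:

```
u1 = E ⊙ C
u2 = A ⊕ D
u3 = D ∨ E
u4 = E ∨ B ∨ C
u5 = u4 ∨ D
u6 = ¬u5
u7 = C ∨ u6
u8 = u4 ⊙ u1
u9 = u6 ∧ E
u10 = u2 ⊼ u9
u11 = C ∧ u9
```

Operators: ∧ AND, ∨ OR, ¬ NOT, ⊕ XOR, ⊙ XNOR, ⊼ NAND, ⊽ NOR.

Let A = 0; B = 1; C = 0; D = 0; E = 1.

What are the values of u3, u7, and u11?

u3 = D OR E = 0 OR 1 = 1
u4 = E OR B OR C = 1 OR 1 OR 0 = 1
u5 = u4 OR D = 1 OR 0 = 1
u6 = NOT u5 = NOT 1 = 0
u7 = C OR u6 = 0 OR 0 = 0
u9 = u6 AND E = 0 AND 1 = 0
u11 = C AND u9 = 0 AND 0 = 0

u3 = 1, u7 = 0, u11 = 0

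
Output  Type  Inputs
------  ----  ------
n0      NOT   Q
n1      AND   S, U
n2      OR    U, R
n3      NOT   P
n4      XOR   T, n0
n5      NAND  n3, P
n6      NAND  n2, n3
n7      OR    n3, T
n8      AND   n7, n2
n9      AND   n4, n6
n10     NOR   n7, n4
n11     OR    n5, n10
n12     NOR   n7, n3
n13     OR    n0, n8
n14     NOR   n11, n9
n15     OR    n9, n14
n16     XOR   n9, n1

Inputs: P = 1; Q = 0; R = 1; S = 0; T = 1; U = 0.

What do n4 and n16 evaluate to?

n4 = 0, n16 = 0

n0 = NOT Q = NOT 0 = 1
n1 = S AND U = 0 AND 0 = 0
n2 = U OR R = 0 OR 1 = 1
n3 = NOT P = NOT 1 = 0
n4 = T XOR n0 = 1 XOR 1 = 0
n6 = n2 NAND n3 = 1 NAND 0 = 1
n9 = n4 AND n6 = 0 AND 1 = 0
n16 = n9 XOR n1 = 0 XOR 0 = 0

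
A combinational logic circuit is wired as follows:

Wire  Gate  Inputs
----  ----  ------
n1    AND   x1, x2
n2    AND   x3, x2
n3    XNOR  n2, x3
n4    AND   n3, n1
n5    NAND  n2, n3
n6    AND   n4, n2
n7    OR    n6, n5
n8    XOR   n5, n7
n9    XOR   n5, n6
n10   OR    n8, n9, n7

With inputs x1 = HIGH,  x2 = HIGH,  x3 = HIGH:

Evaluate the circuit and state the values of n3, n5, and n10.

n1 = x1 AND x2 = HIGH AND HIGH = HIGH
n2 = x3 AND x2 = HIGH AND HIGH = HIGH
n3 = n2 XNOR x3 = HIGH XNOR HIGH = HIGH
n4 = n3 AND n1 = HIGH AND HIGH = HIGH
n5 = n2 NAND n3 = HIGH NAND HIGH = LOW
n6 = n4 AND n2 = HIGH AND HIGH = HIGH
n7 = n6 OR n5 = HIGH OR LOW = HIGH
n8 = n5 XOR n7 = LOW XOR HIGH = HIGH
n9 = n5 XOR n6 = LOW XOR HIGH = HIGH
n10 = n8 OR n9 OR n7 = HIGH OR HIGH OR HIGH = HIGH

n3 = HIGH, n5 = LOW, n10 = HIGH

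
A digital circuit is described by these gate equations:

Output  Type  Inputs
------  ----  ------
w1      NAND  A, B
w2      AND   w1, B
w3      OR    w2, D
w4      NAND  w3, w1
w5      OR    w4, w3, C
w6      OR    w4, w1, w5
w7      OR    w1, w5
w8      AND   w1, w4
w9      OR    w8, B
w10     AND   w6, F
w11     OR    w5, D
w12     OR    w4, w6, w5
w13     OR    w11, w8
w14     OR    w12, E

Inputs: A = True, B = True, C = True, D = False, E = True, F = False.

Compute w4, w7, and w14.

w1 = A NAND B = True NAND True = False
w2 = w1 AND B = False AND True = False
w3 = w2 OR D = False OR False = False
w4 = w3 NAND w1 = False NAND False = True
w5 = w4 OR w3 OR C = True OR False OR True = True
w6 = w4 OR w1 OR w5 = True OR False OR True = True
w7 = w1 OR w5 = False OR True = True
w12 = w4 OR w6 OR w5 = True OR True OR True = True
w14 = w12 OR E = True OR True = True

w4 = True; w7 = True; w14 = True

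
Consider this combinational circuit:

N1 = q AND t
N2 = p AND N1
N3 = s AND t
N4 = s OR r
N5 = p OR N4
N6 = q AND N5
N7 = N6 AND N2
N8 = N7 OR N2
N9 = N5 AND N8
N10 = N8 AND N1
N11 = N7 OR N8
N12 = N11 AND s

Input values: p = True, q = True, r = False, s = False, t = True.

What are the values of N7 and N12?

N7 = True; N12 = False

N1 = q AND t = True AND True = True
N2 = p AND N1 = True AND True = True
N4 = s OR r = False OR False = False
N5 = p OR N4 = True OR False = True
N6 = q AND N5 = True AND True = True
N7 = N6 AND N2 = True AND True = True
N8 = N7 OR N2 = True OR True = True
N11 = N7 OR N8 = True OR True = True
N12 = N11 AND s = True AND False = False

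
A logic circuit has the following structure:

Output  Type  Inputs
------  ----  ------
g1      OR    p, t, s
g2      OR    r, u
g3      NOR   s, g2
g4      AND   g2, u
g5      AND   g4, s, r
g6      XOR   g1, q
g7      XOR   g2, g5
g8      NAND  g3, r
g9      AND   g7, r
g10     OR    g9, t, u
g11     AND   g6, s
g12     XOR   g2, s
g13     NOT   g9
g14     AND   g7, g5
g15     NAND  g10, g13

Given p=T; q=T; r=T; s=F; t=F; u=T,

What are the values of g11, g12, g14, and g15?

g11 = F  g12 = T  g14 = F  g15 = T

g1 = p OR t OR s = T OR F OR F = T
g2 = r OR u = T OR T = T
g4 = g2 AND u = T AND T = T
g5 = g4 AND s AND r = T AND F AND T = F
g6 = g1 XOR q = T XOR T = F
g7 = g2 XOR g5 = T XOR F = T
g9 = g7 AND r = T AND T = T
g10 = g9 OR t OR u = T OR F OR T = T
g11 = g6 AND s = F AND F = F
g12 = g2 XOR s = T XOR F = T
g13 = NOT g9 = NOT T = F
g14 = g7 AND g5 = T AND F = F
g15 = g10 NAND g13 = T NAND F = T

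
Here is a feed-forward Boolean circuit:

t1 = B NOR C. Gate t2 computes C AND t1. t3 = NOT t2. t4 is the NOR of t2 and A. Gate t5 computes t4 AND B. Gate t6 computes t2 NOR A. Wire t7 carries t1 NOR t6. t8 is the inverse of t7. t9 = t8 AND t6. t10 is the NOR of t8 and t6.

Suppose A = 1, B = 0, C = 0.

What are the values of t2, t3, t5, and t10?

t1 = B NOR C = 0 NOR 0 = 1
t2 = C AND t1 = 0 AND 1 = 0
t3 = NOT t2 = NOT 0 = 1
t4 = t2 NOR A = 0 NOR 1 = 0
t5 = t4 AND B = 0 AND 0 = 0
t6 = t2 NOR A = 0 NOR 1 = 0
t7 = t1 NOR t6 = 1 NOR 0 = 0
t8 = NOT t7 = NOT 0 = 1
t10 = t8 NOR t6 = 1 NOR 0 = 0

t2 = 0  t3 = 1  t5 = 0  t10 = 0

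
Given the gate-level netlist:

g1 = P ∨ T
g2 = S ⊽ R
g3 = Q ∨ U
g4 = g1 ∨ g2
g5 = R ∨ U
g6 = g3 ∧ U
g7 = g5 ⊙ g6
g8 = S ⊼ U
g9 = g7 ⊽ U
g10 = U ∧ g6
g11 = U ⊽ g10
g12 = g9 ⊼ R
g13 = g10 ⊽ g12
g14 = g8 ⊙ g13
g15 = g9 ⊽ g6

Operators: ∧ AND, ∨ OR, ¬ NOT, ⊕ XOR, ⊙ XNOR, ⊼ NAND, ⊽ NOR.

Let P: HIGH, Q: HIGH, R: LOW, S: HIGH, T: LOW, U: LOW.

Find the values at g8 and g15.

g3 = Q OR U = HIGH OR LOW = HIGH
g5 = R OR U = LOW OR LOW = LOW
g6 = g3 AND U = HIGH AND LOW = LOW
g7 = g5 XNOR g6 = LOW XNOR LOW = HIGH
g8 = S NAND U = HIGH NAND LOW = HIGH
g9 = g7 NOR U = HIGH NOR LOW = LOW
g15 = g9 NOR g6 = LOW NOR LOW = HIGH

g8 = HIGH, g15 = HIGH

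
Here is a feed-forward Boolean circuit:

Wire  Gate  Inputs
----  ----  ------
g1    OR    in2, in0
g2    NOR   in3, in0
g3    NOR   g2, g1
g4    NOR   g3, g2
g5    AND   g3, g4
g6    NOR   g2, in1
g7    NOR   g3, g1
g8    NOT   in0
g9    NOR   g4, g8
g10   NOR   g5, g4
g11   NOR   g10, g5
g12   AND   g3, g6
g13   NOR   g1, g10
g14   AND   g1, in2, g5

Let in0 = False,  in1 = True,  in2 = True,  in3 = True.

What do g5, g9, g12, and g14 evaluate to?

g1 = in2 OR in0 = True OR False = True
g2 = in3 NOR in0 = True NOR False = False
g3 = g2 NOR g1 = False NOR True = False
g4 = g3 NOR g2 = False NOR False = True
g5 = g3 AND g4 = False AND True = False
g6 = g2 NOR in1 = False NOR True = False
g8 = NOT in0 = NOT False = True
g9 = g4 NOR g8 = True NOR True = False
g12 = g3 AND g6 = False AND False = False
g14 = g1 AND in2 AND g5 = True AND True AND False = False

g5 = False, g9 = False, g12 = False, g14 = False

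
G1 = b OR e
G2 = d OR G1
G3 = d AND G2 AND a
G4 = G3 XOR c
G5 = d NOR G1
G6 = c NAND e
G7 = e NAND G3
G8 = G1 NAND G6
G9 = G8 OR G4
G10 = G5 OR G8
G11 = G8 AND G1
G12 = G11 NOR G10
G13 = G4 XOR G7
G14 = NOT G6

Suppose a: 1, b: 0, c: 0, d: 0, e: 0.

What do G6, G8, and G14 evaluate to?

G1 = b OR e = 0 OR 0 = 0
G6 = c NAND e = 0 NAND 0 = 1
G8 = G1 NAND G6 = 0 NAND 1 = 1
G14 = NOT G6 = NOT 1 = 0

G6 = 1  G8 = 1  G14 = 0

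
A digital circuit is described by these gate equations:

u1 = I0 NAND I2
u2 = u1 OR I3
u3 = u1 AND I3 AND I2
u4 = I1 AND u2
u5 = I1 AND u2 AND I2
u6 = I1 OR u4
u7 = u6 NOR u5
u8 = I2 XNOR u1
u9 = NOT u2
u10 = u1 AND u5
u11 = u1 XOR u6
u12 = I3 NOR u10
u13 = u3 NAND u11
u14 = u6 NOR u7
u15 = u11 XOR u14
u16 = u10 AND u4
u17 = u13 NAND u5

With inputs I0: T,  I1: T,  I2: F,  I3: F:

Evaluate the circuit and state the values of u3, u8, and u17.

u1 = I0 NAND I2 = T NAND F = T
u2 = u1 OR I3 = T OR F = T
u3 = u1 AND I3 AND I2 = T AND F AND F = F
u4 = I1 AND u2 = T AND T = T
u5 = I1 AND u2 AND I2 = T AND T AND F = F
u6 = I1 OR u4 = T OR T = T
u8 = I2 XNOR u1 = F XNOR T = F
u11 = u1 XOR u6 = T XOR T = F
u13 = u3 NAND u11 = F NAND F = T
u17 = u13 NAND u5 = T NAND F = T

u3 = F, u8 = F, u17 = T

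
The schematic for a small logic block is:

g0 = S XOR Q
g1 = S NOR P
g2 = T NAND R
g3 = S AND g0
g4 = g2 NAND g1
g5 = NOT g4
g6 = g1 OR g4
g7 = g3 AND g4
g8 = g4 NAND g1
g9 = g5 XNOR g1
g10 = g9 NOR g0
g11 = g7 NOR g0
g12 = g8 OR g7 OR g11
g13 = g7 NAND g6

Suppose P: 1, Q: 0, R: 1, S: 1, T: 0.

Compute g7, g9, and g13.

g7 = 1; g9 = 1; g13 = 0

g0 = S XOR Q = 1 XOR 0 = 1
g1 = S NOR P = 1 NOR 1 = 0
g2 = T NAND R = 0 NAND 1 = 1
g3 = S AND g0 = 1 AND 1 = 1
g4 = g2 NAND g1 = 1 NAND 0 = 1
g5 = NOT g4 = NOT 1 = 0
g6 = g1 OR g4 = 0 OR 1 = 1
g7 = g3 AND g4 = 1 AND 1 = 1
g9 = g5 XNOR g1 = 0 XNOR 0 = 1
g13 = g7 NAND g6 = 1 NAND 1 = 0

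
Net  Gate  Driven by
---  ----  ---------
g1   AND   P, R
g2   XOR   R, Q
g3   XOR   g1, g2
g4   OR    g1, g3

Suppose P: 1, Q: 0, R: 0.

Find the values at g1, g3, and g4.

g1 = P AND R = 1 AND 0 = 0
g2 = R XOR Q = 0 XOR 0 = 0
g3 = g1 XOR g2 = 0 XOR 0 = 0
g4 = g1 OR g3 = 0 OR 0 = 0

g1 = 0  g3 = 0  g4 = 0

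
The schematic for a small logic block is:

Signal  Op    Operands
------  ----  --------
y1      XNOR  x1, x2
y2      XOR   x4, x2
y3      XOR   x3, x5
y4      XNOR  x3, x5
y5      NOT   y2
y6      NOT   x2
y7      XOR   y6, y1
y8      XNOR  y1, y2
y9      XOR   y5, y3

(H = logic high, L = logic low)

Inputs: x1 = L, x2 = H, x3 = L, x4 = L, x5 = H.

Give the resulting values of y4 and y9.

y2 = x4 XOR x2 = L XOR H = H
y3 = x3 XOR x5 = L XOR H = H
y4 = x3 XNOR x5 = L XNOR H = L
y5 = NOT y2 = NOT H = L
y9 = y5 XOR y3 = L XOR H = H

y4 = L  y9 = H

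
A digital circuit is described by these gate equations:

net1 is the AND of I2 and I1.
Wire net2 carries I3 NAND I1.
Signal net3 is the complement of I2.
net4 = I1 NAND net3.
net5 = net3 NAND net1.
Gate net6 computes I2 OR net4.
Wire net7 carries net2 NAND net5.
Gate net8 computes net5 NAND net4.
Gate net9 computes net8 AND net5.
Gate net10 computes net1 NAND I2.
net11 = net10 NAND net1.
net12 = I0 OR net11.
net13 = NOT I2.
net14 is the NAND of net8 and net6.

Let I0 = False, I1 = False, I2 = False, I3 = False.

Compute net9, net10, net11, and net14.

net9 = False, net10 = True, net11 = True, net14 = True

net1 = I2 AND I1 = False AND False = False
net3 = NOT I2 = NOT False = True
net4 = I1 NAND net3 = False NAND True = True
net5 = net3 NAND net1 = True NAND False = True
net6 = I2 OR net4 = False OR True = True
net8 = net5 NAND net4 = True NAND True = False
net9 = net8 AND net5 = False AND True = False
net10 = net1 NAND I2 = False NAND False = True
net11 = net10 NAND net1 = True NAND False = True
net14 = net8 NAND net6 = False NAND True = True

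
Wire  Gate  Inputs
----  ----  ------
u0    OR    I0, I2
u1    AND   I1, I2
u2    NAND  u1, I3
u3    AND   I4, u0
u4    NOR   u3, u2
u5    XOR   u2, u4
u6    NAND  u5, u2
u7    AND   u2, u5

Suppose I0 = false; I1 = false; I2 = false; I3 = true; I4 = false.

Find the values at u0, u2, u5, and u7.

u0 = false  u2 = true  u5 = true  u7 = true

u0 = I0 OR I2 = false OR false = false
u1 = I1 AND I2 = false AND false = false
u2 = u1 NAND I3 = false NAND true = true
u3 = I4 AND u0 = false AND false = false
u4 = u3 NOR u2 = false NOR true = false
u5 = u2 XOR u4 = true XOR false = true
u7 = u2 AND u5 = true AND true = true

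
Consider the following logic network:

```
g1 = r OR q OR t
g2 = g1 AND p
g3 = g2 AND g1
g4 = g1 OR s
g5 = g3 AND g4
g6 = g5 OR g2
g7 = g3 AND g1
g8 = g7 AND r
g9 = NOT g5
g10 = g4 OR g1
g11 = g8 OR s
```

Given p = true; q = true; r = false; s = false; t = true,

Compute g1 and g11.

g1 = true  g11 = false

g1 = r OR q OR t = false OR true OR true = true
g2 = g1 AND p = true AND true = true
g3 = g2 AND g1 = true AND true = true
g7 = g3 AND g1 = true AND true = true
g8 = g7 AND r = true AND false = false
g11 = g8 OR s = false OR false = false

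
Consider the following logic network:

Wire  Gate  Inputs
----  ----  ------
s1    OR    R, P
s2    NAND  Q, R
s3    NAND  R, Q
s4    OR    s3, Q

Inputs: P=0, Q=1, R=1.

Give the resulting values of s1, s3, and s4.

s1 = 1  s3 = 0  s4 = 1

s1 = R OR P = 1 OR 0 = 1
s3 = R NAND Q = 1 NAND 1 = 0
s4 = s3 OR Q = 0 OR 1 = 1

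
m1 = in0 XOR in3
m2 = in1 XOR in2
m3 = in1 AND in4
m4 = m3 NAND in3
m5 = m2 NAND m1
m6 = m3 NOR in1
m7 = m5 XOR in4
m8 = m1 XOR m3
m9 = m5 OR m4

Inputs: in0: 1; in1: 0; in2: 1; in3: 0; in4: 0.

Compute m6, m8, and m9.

m1 = in0 XOR in3 = 1 XOR 0 = 1
m2 = in1 XOR in2 = 0 XOR 1 = 1
m3 = in1 AND in4 = 0 AND 0 = 0
m4 = m3 NAND in3 = 0 NAND 0 = 1
m5 = m2 NAND m1 = 1 NAND 1 = 0
m6 = m3 NOR in1 = 0 NOR 0 = 1
m8 = m1 XOR m3 = 1 XOR 0 = 1
m9 = m5 OR m4 = 0 OR 1 = 1

m6 = 1; m8 = 1; m9 = 1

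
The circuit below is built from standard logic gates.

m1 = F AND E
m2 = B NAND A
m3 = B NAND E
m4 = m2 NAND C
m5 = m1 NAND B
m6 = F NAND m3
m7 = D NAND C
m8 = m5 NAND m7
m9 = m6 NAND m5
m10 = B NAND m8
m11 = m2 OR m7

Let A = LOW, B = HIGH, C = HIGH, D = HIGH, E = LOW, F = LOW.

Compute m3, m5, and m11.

m3 = HIGH  m5 = HIGH  m11 = HIGH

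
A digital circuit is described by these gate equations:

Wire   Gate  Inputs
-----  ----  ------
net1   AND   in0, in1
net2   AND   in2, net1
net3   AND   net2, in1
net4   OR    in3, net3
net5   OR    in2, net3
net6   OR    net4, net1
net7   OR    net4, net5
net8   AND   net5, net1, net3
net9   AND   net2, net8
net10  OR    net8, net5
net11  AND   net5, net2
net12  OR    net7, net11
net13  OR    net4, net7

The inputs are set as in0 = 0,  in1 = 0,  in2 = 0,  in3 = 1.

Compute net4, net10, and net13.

net1 = in0 AND in1 = 0 AND 0 = 0
net2 = in2 AND net1 = 0 AND 0 = 0
net3 = net2 AND in1 = 0 AND 0 = 0
net4 = in3 OR net3 = 1 OR 0 = 1
net5 = in2 OR net3 = 0 OR 0 = 0
net7 = net4 OR net5 = 1 OR 0 = 1
net8 = net5 AND net1 AND net3 = 0 AND 0 AND 0 = 0
net10 = net8 OR net5 = 0 OR 0 = 0
net13 = net4 OR net7 = 1 OR 1 = 1

net4 = 1, net10 = 0, net13 = 1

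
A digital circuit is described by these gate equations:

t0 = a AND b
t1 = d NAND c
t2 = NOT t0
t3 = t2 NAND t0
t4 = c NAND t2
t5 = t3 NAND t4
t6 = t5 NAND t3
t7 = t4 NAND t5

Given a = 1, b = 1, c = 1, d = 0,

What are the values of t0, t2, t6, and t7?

t0 = a AND b = 1 AND 1 = 1
t2 = NOT t0 = NOT 1 = 0
t3 = t2 NAND t0 = 0 NAND 1 = 1
t4 = c NAND t2 = 1 NAND 0 = 1
t5 = t3 NAND t4 = 1 NAND 1 = 0
t6 = t5 NAND t3 = 0 NAND 1 = 1
t7 = t4 NAND t5 = 1 NAND 0 = 1

t0 = 1, t2 = 0, t6 = 1, t7 = 1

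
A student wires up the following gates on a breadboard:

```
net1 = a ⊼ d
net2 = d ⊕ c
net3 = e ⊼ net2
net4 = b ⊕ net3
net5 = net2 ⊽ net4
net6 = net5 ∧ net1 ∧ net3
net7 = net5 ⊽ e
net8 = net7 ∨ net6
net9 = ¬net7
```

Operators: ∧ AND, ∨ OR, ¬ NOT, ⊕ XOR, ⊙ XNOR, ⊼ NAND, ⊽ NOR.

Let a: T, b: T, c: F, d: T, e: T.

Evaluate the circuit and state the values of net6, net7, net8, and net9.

net1 = a NAND d = T NAND T = F
net2 = d XOR c = T XOR F = T
net3 = e NAND net2 = T NAND T = F
net4 = b XOR net3 = T XOR F = T
net5 = net2 NOR net4 = T NOR T = F
net6 = net5 AND net1 AND net3 = F AND F AND F = F
net7 = net5 NOR e = F NOR T = F
net8 = net7 OR net6 = F OR F = F
net9 = NOT net7 = NOT F = T

net6 = F  net7 = F  net8 = F  net9 = T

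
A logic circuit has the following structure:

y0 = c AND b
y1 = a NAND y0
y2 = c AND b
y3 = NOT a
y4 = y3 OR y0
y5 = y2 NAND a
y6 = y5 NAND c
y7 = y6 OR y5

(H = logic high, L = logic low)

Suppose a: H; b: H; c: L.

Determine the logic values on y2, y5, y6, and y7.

y2 = L, y5 = H, y6 = H, y7 = H

y2 = c AND b = L AND H = L
y5 = y2 NAND a = L NAND H = H
y6 = y5 NAND c = H NAND L = H
y7 = y6 OR y5 = H OR H = H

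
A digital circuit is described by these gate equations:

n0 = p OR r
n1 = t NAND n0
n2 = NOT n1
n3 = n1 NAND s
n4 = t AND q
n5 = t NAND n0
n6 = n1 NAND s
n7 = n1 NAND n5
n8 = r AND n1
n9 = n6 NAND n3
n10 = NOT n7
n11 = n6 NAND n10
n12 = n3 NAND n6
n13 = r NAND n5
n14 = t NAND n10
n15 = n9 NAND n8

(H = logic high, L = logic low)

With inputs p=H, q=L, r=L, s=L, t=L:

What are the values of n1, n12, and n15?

n1 = H  n12 = L  n15 = H

n0 = p OR r = H OR L = H
n1 = t NAND n0 = L NAND H = H
n3 = n1 NAND s = H NAND L = H
n6 = n1 NAND s = H NAND L = H
n8 = r AND n1 = L AND H = L
n9 = n6 NAND n3 = H NAND H = L
n12 = n3 NAND n6 = H NAND H = L
n15 = n9 NAND n8 = L NAND L = H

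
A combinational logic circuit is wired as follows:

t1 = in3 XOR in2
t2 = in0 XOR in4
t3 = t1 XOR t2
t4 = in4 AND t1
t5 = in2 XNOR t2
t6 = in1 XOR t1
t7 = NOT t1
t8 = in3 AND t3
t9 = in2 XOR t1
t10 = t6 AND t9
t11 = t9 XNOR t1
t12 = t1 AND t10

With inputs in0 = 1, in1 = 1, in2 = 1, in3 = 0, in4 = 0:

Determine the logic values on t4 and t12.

t4 = 0; t12 = 0

t1 = in3 XOR in2 = 0 XOR 1 = 1
t4 = in4 AND t1 = 0 AND 1 = 0
t6 = in1 XOR t1 = 1 XOR 1 = 0
t9 = in2 XOR t1 = 1 XOR 1 = 0
t10 = t6 AND t9 = 0 AND 0 = 0
t12 = t1 AND t10 = 1 AND 0 = 0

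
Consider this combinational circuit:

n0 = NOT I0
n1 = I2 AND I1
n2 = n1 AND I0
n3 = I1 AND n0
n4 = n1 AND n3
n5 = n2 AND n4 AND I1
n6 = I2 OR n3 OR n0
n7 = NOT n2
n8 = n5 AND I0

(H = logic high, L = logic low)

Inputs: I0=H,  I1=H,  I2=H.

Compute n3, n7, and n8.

n3 = L, n7 = L, n8 = L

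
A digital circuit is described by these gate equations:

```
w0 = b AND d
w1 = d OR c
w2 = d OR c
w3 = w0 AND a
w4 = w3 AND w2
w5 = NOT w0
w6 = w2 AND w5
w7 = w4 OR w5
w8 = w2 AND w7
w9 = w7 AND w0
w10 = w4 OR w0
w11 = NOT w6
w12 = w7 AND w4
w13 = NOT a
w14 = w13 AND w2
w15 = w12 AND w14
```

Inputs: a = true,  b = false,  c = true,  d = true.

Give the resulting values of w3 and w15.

w0 = b AND d = false AND true = false
w2 = d OR c = true OR true = true
w3 = w0 AND a = false AND true = false
w4 = w3 AND w2 = false AND true = false
w5 = NOT w0 = NOT false = true
w7 = w4 OR w5 = false OR true = true
w12 = w7 AND w4 = true AND false = false
w13 = NOT a = NOT true = false
w14 = w13 AND w2 = false AND true = false
w15 = w12 AND w14 = false AND false = false

w3 = false, w15 = false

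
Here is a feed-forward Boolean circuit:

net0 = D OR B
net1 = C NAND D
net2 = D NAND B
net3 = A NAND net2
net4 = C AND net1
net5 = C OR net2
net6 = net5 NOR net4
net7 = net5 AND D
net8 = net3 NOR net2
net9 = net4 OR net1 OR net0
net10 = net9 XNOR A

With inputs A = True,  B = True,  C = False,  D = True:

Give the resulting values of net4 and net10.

net4 = False; net10 = True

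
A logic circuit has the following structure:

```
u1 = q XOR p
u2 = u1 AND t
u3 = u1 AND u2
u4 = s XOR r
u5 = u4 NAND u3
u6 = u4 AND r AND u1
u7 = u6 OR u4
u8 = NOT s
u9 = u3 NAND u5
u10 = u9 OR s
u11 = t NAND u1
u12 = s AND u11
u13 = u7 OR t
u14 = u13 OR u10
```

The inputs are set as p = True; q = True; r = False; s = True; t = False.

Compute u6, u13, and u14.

u6 = False, u13 = True, u14 = True

u1 = q XOR p = True XOR True = False
u2 = u1 AND t = False AND False = False
u3 = u1 AND u2 = False AND False = False
u4 = s XOR r = True XOR False = True
u5 = u4 NAND u3 = True NAND False = True
u6 = u4 AND r AND u1 = True AND False AND False = False
u7 = u6 OR u4 = False OR True = True
u9 = u3 NAND u5 = False NAND True = True
u10 = u9 OR s = True OR True = True
u13 = u7 OR t = True OR False = True
u14 = u13 OR u10 = True OR True = True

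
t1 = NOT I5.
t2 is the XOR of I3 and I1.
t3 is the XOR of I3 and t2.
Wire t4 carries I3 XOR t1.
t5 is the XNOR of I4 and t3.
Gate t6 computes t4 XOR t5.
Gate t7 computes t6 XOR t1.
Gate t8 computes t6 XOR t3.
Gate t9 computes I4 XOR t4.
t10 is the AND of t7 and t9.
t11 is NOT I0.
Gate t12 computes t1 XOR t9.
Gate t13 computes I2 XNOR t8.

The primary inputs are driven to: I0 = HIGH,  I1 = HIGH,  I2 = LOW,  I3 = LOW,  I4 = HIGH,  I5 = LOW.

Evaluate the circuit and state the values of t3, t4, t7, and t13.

t1 = NOT I5 = NOT LOW = HIGH
t2 = I3 XOR I1 = LOW XOR HIGH = HIGH
t3 = I3 XOR t2 = LOW XOR HIGH = HIGH
t4 = I3 XOR t1 = LOW XOR HIGH = HIGH
t5 = I4 XNOR t3 = HIGH XNOR HIGH = HIGH
t6 = t4 XOR t5 = HIGH XOR HIGH = LOW
t7 = t6 XOR t1 = LOW XOR HIGH = HIGH
t8 = t6 XOR t3 = LOW XOR HIGH = HIGH
t13 = I2 XNOR t8 = LOW XNOR HIGH = LOW

t3 = HIGH; t4 = HIGH; t7 = HIGH; t13 = LOW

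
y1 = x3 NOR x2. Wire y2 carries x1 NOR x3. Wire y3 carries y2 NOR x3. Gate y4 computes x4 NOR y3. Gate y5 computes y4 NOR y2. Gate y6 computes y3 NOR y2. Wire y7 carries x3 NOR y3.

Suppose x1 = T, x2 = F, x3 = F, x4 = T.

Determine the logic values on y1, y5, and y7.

y1 = x3 NOR x2 = F NOR F = T
y2 = x1 NOR x3 = T NOR F = F
y3 = y2 NOR x3 = F NOR F = T
y4 = x4 NOR y3 = T NOR T = F
y5 = y4 NOR y2 = F NOR F = T
y7 = x3 NOR y3 = F NOR T = F

y1 = T; y5 = T; y7 = F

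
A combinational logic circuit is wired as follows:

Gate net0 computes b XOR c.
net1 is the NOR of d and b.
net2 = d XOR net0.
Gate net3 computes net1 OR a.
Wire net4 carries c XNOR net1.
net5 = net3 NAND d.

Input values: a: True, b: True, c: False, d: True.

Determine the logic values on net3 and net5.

net1 = d NOR b = True NOR True = False
net3 = net1 OR a = False OR True = True
net5 = net3 NAND d = True NAND True = False

net3 = True  net5 = False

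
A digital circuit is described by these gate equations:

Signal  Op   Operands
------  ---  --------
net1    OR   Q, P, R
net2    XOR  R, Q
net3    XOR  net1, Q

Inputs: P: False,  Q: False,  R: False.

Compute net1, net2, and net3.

net1 = False, net2 = False, net3 = False

net1 = Q OR P OR R = False OR False OR False = False
net2 = R XOR Q = False XOR False = False
net3 = net1 XOR Q = False XOR False = False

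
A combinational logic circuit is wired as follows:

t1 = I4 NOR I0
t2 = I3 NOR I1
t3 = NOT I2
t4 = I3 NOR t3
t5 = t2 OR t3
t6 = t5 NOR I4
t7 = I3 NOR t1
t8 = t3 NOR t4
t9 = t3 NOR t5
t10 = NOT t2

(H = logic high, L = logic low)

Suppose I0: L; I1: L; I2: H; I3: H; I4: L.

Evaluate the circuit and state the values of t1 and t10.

t1 = H, t10 = H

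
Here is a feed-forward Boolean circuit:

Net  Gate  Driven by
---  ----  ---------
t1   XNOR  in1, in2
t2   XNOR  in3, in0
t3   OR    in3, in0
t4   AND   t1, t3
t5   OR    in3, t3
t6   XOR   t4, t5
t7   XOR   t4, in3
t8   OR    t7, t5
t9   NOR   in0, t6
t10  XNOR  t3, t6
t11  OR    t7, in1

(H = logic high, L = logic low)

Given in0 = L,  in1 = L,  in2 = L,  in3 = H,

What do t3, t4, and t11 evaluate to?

t3 = H; t4 = H; t11 = L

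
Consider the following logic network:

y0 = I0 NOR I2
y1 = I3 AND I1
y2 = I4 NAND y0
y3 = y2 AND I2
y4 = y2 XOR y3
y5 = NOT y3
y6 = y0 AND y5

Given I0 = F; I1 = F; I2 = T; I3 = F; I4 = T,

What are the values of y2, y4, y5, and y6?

y2 = T  y4 = F  y5 = F  y6 = F

y0 = I0 NOR I2 = F NOR T = F
y2 = I4 NAND y0 = T NAND F = T
y3 = y2 AND I2 = T AND T = T
y4 = y2 XOR y3 = T XOR T = F
y5 = NOT y3 = NOT T = F
y6 = y0 AND y5 = F AND F = F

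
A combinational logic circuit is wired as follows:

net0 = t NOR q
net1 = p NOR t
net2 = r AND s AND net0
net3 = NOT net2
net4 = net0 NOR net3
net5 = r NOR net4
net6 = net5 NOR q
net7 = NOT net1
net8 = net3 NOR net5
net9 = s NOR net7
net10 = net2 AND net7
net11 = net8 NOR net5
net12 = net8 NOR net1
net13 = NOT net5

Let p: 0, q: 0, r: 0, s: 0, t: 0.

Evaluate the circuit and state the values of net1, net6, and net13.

net1 = 1, net6 = 0, net13 = 0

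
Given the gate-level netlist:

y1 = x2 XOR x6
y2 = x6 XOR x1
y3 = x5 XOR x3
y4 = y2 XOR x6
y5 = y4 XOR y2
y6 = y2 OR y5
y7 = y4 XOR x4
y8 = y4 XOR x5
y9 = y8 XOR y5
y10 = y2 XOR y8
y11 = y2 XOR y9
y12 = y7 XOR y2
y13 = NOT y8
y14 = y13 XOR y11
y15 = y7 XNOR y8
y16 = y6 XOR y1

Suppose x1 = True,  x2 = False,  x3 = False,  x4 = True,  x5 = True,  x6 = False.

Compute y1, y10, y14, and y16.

y1 = False  y10 = True  y14 = False  y16 = True

y1 = x2 XOR x6 = False XOR False = False
y2 = x6 XOR x1 = False XOR True = True
y4 = y2 XOR x6 = True XOR False = True
y5 = y4 XOR y2 = True XOR True = False
y6 = y2 OR y5 = True OR False = True
y8 = y4 XOR x5 = True XOR True = False
y9 = y8 XOR y5 = False XOR False = False
y10 = y2 XOR y8 = True XOR False = True
y11 = y2 XOR y9 = True XOR False = True
y13 = NOT y8 = NOT False = True
y14 = y13 XOR y11 = True XOR True = False
y16 = y6 XOR y1 = True XOR False = True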